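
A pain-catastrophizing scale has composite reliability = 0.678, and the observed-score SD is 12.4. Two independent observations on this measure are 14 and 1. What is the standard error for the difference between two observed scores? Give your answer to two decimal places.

9.95

SEM = 12.400×√(1 − 0.678) ≈ 7.036
SE_diff = SEM × √2 ≈ 7.036 × 1.414 ≈ 9.951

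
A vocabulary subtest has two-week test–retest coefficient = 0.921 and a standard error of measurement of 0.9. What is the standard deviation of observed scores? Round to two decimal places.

3.20

SD = SEM / √(1 − r) = 0.9 / √0.0790 ≈ 0.9 / 0.2811 ≈ 3.2021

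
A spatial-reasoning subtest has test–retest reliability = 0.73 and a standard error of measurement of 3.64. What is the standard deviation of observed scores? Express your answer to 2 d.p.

σ = SEM·(1 − r)^(−1/2) ≈ 3.64×1.9245 ≈ 7.0052

7.01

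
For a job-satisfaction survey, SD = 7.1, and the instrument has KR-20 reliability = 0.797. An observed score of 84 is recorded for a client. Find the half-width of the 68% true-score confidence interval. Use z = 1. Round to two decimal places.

3.20

SEM = 7.1000 · √(1 − 0.7970) = 7.1000 · √0.2030 ≈ 7.1000 · 0.4506 ≈ 3.1989
Margin = 1 · 3.1989 ≈ 3.1989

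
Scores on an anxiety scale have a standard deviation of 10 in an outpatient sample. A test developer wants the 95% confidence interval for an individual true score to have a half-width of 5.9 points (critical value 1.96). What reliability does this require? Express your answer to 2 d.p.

Required SEM = 5.9 / 1.96 ≈ 3.010
r = 1 − (3.010/10)² ≈ 1 − 0.091 ≈ 0.909

0.91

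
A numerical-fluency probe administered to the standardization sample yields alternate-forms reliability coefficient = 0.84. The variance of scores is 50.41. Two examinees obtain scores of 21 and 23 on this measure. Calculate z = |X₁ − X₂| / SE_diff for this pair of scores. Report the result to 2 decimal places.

0.50

σ = 50.41^(1/2) = 7.1000
SEM = 7.1000 × √(1 − 0.8400) = 7.1000 × √0.1600 ≈ 7.1000 × 0.4000 ≈ 2.8400
SE_diff = SEM × √2 ≈ 2.8400 × 1.4142 ≈ 4.0164
z = 2 / 4.0164 ≈ 0.4980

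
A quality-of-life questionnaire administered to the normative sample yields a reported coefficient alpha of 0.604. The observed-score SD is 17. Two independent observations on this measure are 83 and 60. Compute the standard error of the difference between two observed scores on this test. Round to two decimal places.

SEM = 17.0000×√(1 − 0.6040) ≈ 10.6979
SE_diff = √2 × SEM ≈ 15.1290

15.13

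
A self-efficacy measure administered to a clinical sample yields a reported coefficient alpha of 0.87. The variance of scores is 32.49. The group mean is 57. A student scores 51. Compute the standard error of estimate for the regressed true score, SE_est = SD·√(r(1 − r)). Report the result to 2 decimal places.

1.92

SD = √32.49 ≃ 5.700
SE_est = 5.700·√[r(1 − r)] ≃ 1.917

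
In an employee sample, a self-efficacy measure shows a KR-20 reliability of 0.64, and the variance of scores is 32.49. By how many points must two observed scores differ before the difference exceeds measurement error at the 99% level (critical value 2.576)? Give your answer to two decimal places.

SD = √32.49 = 5.70000
The standard error of measurement is 5.70000·√(1 − 0.64000) ≃ 5.70000·0.60000 ≃ 3.42000.
SE_diff = SEM · √2 ≃ 3.42000 · 1.41421 ≃ 4.83661
Minimum reliable difference = 2.576 · SE_diff ≃ 2.576 · 4.83661 ≃ 12.45911

12.46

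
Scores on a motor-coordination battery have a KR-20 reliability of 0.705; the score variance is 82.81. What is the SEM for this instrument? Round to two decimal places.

SD = √82.81 ≈ 9.1000
The standard error of measurement is 9.1000×√(1 − 0.7050) ≈ 9.1000×0.5431 ≈ 4.9426.

4.94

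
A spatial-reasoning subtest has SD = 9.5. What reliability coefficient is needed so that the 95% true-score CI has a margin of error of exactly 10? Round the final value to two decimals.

Required SEM = 10 / 1.96 ≃ 5.1020
Required reliability = 1 − (SEM/SD)² = 1 − 0.2884 ≃ 0.7116

0.71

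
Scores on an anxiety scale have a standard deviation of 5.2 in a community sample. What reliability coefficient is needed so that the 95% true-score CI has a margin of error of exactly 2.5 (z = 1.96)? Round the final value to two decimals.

SEM needed = half-width / z = 2.5/1.96 ≃ 1.2755
Required reliability = 1 − (SEM/SD)² = 1 − 0.0602 ≃ 0.9398

0.94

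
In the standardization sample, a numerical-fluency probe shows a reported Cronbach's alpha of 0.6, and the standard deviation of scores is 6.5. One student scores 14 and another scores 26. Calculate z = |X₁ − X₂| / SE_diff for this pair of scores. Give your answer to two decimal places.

SEM = 6.500 · √(1 − 0.600) = 6.500 · √0.400 ≈ 6.500 · 0.632 ≈ 4.111
SE_diff = SEM · √2 ≈ 4.111 · 1.414 ≈ 5.814
z = |14 − 26| / 5.814 = 12 / 5.814 ≈ 2.064

2.06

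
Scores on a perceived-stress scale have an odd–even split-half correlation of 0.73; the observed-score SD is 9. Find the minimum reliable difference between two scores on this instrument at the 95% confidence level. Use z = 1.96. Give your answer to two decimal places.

Full-length reliability (Spearman-Brown) = 2(0.73)/(1+0.73) ≈ 0.8439
SEM = 9.0000 × √(1 − 0.8439) = 9.0000 × √0.1561 ≈ 9.0000 × 0.3951 ≈ 3.5555
SE_diff = √2 × SEM ≈ 5.0282
Smallest detectable difference = 1.96×5.0282 ≈ 9.8554

9.86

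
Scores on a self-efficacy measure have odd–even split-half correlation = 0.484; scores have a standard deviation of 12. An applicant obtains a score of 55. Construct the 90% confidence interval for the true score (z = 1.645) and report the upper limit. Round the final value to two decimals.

r_full = 2·0.484 / (1 + 0.484) ≈ 0.65229
SEM = 12.00000*√(1 − 0.65229) ≈ 7.07602
Half-width = 1.645*7.07602 ≈ 11.64006
Upper bound: 55 + 11.64006 = 66.64006

66.64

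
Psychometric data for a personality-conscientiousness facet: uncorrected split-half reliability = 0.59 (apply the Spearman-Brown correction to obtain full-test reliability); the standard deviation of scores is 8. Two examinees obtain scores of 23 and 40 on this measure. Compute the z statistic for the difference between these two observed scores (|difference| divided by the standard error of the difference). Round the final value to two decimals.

2.96

Spearman-Brown: r = 2(0.59) / (1 + 0.59) = 1.18000 / 1.59000 ≈ 0.74214
SEM = 8.00000*√(1 − 0.74214) ≈ 4.06241
SE_diff = SEM * √2 ≈ 4.06241 * 1.41421 ≈ 5.74511
z = |23 − 40| / 5.74511 = 17 / 5.74511 ≈ 2.95904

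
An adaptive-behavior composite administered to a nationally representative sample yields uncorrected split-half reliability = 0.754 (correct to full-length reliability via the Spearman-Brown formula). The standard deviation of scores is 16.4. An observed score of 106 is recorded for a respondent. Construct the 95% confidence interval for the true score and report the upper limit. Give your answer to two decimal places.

118.04

r_full = 2·0.754 / (1 + 0.754) ≈ 0.8597
The standard error of measurement is 16.4000×√(1 − 0.8597) ≈ 16.4000×0.3745 ≈ 6.1418.
1.96 × SEM ≈ 12.0380
Upper limit = 106 + 12.0380 ≈ 118.0380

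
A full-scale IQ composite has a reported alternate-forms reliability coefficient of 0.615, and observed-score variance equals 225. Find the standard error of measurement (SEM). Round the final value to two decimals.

9.31

SD = √225 = 15.000
SEM = 15.000*√(1 − 0.615) ≈ 9.307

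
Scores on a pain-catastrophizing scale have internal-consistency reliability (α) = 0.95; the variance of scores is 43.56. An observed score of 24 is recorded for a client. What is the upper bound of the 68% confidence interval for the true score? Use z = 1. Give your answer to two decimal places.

25.48

SD = √43.56 ≈ 6.600
SEM = 6.600 * √(1 − 0.950) = 6.600 * √0.050 ≈ 6.600 * 0.224 ≈ 1.476
Half-width = 1*1.476 ≈ 1.476
Upper bound: 24 + 1.476 = 25.476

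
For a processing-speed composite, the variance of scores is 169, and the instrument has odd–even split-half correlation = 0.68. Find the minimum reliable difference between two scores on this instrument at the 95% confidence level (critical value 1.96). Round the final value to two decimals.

σ = 169^(1/2) = 13.0000
r_full = 2·0.68 / (1 + 0.68) ≈ 0.8095
SEM = 13.0000*√(1 − 0.8095) ≈ 5.6737
SE_diff = SEM * √2 ≈ 5.6737 * 1.4142 ≈ 8.0238
Minimum reliable difference = 1.96 * SE_diff ≈ 1.96 * 8.0238 ≈ 15.7266

15.73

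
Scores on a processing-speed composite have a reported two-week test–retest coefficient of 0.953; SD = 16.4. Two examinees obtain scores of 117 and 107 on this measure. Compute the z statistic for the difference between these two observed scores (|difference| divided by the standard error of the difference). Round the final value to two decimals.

1.99

SEM = 16.400 * √(1 − 0.953) = 16.400 * √0.047 ≈ 16.400 * 0.217 ≈ 3.555
Standard error of the difference = 3.555·√2 ≈ 5.028
z = |117 − 107| / 5.028 = 10 / 5.028 ≈ 1.989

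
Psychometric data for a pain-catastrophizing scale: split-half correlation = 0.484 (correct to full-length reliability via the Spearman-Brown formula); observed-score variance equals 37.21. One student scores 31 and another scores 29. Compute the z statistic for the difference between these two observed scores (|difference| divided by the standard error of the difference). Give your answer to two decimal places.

SD = √37.21 ≃ 6.1000
r_full = 2·0.484 / (1 + 0.484) ≃ 0.6523
SEM = 6.1000·√(1 − 0.6523) ≃ 3.5970
Standard error of the difference = 3.5970·√2 ≃ 5.0869
z = |31 − 29| / 5.0869 = 2 / 5.0869 ≃ 0.3932

0.39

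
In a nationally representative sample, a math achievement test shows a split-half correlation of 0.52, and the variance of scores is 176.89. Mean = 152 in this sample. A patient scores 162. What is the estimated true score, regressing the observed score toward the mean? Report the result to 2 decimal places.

r_full = 2·0.52 / (1 + 0.52) ≈ 0.68421
T̂ = 0.68421(162) + 0.31579(152) ≈ 158.84211

158.84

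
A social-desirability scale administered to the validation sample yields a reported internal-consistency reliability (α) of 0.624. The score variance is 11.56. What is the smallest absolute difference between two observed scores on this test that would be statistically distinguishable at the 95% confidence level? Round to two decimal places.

5.78

σ = 11.56^(1/2) = 3.400
The standard error of measurement is 3.400*√(1 − 0.624) ≈ 3.400*0.613 ≈ 2.085.
SE_diff = SEM * √2 ≈ 2.085 * 1.414 ≈ 2.948
Smallest detectable difference = 1.96*2.948 ≈ 5.779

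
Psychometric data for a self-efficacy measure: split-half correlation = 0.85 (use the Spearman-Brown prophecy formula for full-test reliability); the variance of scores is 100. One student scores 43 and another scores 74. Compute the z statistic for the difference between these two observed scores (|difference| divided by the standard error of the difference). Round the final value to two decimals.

7.70

σ = 100^(1/2) = 10.0000
Full-length reliability (Spearman-Brown) = 2(0.85)/(1+0.85) ≈ 0.9189
SEM = 10.0000 × √(1 − 0.9189) = 10.0000 × √0.0811 ≈ 10.0000 × 0.2847 ≈ 2.8475
Standard error of the difference = 2.8475·√2 ≈ 4.0269
z = 31 / 4.0269 ≈ 7.6982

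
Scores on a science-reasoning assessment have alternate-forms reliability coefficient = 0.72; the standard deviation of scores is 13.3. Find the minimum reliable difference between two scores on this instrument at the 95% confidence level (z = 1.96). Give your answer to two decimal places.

19.51

The standard error of measurement is 13.30000·√(1 − 0.72000) ≈ 13.30000·0.52915 ≈ 7.03770.
Standard error of the difference = 7.03770·√2 ≈ 9.95281
Minimum reliable difference = 1.96 · SE_diff ≈ 1.96 · 9.95281 ≈ 19.50750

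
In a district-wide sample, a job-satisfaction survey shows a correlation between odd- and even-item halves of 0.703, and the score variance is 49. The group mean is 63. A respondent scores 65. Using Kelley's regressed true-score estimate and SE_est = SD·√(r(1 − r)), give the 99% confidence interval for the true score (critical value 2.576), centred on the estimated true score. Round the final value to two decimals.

[57.81, 71.49]

σ = 49^(1/2) = 7.0000
r_full = 2·0.703 / (1 + 0.703) ≈ 0.8256
Estimated true score = 0.8256×65 + (1 − 0.8256)×63 ≈ 64.6512
SE_est = SD × √(r(1 − r)) = 7.0000 × √0.1440 ≈ 7.0000 × 0.3795 ≈ 2.6562
CI = 64.6512 ± 2.576 × 2.6562 → [57.8089, 71.4935]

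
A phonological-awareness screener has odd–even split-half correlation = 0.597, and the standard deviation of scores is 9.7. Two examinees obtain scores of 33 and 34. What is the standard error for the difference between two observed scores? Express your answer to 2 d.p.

Full-length reliability (Spearman-Brown) = 2(0.597)/(1+0.597) ≈ 0.748
SEM = 9.700 · √(1 − 0.748) = 9.700 · √0.252 ≈ 9.700 · 0.502 ≈ 4.873
SE_diff = SEM · √2 ≈ 4.873 · 1.414 ≈ 6.891

6.89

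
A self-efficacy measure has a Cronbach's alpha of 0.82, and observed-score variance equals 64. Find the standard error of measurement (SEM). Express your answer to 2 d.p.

3.39

SD = √64 = 8.0000
The standard error of measurement is 8.0000*√(1 − 0.8200) ≈ 8.0000*0.4243 ≈ 3.3941.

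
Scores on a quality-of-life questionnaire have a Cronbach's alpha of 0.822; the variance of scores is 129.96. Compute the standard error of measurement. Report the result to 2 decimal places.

SD = √129.96 = 11.400
SEM = 11.400×√(1 − 0.822) ≃ 4.810

4.81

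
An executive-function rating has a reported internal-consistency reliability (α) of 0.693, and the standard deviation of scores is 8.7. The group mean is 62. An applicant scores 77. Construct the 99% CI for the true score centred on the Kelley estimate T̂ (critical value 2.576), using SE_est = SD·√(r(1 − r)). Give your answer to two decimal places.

Estimated true score = 0.69300·77 + (1 − 0.69300)·62 ≃ 72.39500
SE_est = SD · √(r(1 − r)) = 8.70000 · √0.21275 ≃ 8.70000 · 0.46125 ≃ 4.01287
CI = 72.39500 ± 2.576 · 4.01287 → [62.05785, 82.73215]

[62.06, 82.73]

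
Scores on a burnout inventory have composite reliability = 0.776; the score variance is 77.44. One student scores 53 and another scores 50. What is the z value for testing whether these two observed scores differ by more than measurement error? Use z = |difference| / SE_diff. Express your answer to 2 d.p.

0.51

SD = √77.44 = 8.800
SEM = 8.800 * √(1 − 0.776) = 8.800 * √0.224 ≈ 8.800 * 0.473 ≈ 4.165
Standard error of the difference = 4.165·√2 ≈ 5.890
z = |53 − 50| / 5.890 = 3 / 5.890 ≈ 0.509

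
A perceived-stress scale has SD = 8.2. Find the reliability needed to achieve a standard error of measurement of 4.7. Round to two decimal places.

r = 1 − (SEM / SD)² = 1 − (4.7000 / 8.2)² ≈ 1 − 0.3285 ≈ 0.6715

0.67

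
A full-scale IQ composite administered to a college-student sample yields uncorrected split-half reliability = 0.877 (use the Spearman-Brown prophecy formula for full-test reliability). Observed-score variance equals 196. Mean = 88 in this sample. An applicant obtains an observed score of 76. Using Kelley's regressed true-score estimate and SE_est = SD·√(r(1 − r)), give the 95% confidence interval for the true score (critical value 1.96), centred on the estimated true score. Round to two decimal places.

[70.00, 83.58]

σ = 196^(1/2) = 14.000
Full-length reliability (Spearman-Brown) = 2(0.877)/(1+0.877) ≈ 0.934
Estimated true score = 0.934·76 + (1 − 0.934)·88 ≈ 76.786
SE_est = SD · √(r(1 − r)) = 14.000 · √0.061 ≈ 14.000 · 0.247 ≈ 3.464
95% CI: 76.786 ± 6.790 ≈ (69.996, 83.577)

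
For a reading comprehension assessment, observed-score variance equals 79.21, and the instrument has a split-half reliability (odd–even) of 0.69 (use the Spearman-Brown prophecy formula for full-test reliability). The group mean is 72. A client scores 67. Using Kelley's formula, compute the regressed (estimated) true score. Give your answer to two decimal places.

Full-length reliability (Spearman-Brown) = 2(0.69)/(1+0.69) ≈ 0.81657
Estimated true score = 0.81657×67 + (1 − 0.81657)×72 ≈ 67.91716

67.92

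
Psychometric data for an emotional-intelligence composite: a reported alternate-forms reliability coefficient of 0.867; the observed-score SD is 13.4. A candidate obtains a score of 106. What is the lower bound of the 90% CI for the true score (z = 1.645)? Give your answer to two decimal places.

SEM = 13.400 * √(1 − 0.867) = 13.400 * √0.133 ≈ 13.400 * 0.365 ≈ 4.887
Half-width = 1.645*4.887 ≈ 8.039
Lower limit = 106 − 8.039 ≈ 97.961

97.96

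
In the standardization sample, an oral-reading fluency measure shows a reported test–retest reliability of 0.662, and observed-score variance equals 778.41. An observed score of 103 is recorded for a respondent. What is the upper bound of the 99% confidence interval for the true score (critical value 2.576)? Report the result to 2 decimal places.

SD = √778.41 ≈ 27.900
The standard error of measurement is 27.900×√(1 − 0.662) ≈ 27.900×0.581 ≈ 16.220.
Margin = 2.576 × 16.220 ≈ 41.784
Upper limit = 103 + 41.784 ≈ 144.784

144.78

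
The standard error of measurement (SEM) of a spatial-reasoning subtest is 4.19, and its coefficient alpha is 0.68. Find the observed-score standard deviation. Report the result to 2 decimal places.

7.41

SD = SEM / √(1 − r) = 4.19 / √0.320 ≃ 4.19 / 0.566 ≃ 7.407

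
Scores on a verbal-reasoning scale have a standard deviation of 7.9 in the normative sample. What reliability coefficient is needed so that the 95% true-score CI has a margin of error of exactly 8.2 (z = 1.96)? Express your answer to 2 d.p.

SEM needed = half-width / z = 8.2/1.96 ≈ 4.18367
Required reliability = 1 − (SEM/SD)² = 1 − 0.28045 ≈ 0.71955

0.72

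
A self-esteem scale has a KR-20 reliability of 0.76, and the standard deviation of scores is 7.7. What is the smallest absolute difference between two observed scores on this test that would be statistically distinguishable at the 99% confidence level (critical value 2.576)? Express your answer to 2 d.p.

13.74

SEM = 7.700 × √(1 − 0.760) = 7.700 × √0.240 ≈ 7.700 × 0.490 ≈ 3.772
Standard error of the difference = 3.772·√2 ≈ 5.335
Smallest detectable difference = 2.576×5.335 ≈ 13.742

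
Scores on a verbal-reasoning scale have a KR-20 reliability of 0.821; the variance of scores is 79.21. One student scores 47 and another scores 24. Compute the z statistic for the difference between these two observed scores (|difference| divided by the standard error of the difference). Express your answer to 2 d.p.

SD = √79.21 = 8.900
SEM = 8.900·√(1 − 0.821) ≈ 3.765
SE_diff = SEM · √2 ≈ 3.765 · 1.414 ≈ 5.325
z = 23 / 5.325 ≈ 4.319

4.32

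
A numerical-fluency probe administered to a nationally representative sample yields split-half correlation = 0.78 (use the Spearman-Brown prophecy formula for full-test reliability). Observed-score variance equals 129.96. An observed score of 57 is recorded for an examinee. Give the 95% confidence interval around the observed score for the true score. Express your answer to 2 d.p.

[49.14, 64.86]

σ = 129.96^(1/2) = 11.40000
Spearman-Brown: r = 2(0.78) / (1 + 0.78) = 1.56000 / 1.78000 ≈ 0.87640
SEM = 11.40000 · √(1 − 0.87640) = 11.40000 · √0.12360 ≈ 11.40000 · 0.35156 ≈ 4.00780
1.96 · SEM ≈ 7.85529
95% CI: 57 ± 7.85529 = [49.14471, 64.85529]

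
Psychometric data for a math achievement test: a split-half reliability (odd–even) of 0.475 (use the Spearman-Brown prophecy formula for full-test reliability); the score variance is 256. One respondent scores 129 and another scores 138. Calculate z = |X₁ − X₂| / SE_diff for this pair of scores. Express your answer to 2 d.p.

0.67

SD = √256 ≃ 16.000
Spearman-Brown: r = 2(0.475) / (1 + 0.475) = 0.950 / 1.475 ≃ 0.644
SEM = 16.000*√(1 − 0.644) ≃ 9.546
Standard error of the difference = 9.546·√2 ≃ 13.500
z = |129 − 138| / 13.500 = 9 / 13.500 ≃ 0.667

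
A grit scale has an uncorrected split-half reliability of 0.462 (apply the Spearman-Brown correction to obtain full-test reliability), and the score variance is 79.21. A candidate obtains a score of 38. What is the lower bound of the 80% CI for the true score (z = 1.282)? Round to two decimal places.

σ = 79.21^(1/2) = 8.900
Full-length reliability (Spearman-Brown) = 2(0.462)/(1+0.462) ≈ 0.632
The standard error of measurement is 8.900×√(1 − 0.632) ≈ 8.900×0.607 ≈ 5.399.
Half-width = 1.282×5.399 ≈ 6.921
Lower limit = 38 − 6.921 ≈ 31.079

31.08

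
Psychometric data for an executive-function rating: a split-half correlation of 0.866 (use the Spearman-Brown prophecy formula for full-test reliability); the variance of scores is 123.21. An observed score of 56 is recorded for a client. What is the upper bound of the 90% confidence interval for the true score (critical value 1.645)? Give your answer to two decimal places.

60.89

SD = √123.21 ≈ 11.10000
Full-length reliability (Spearman-Brown) = 2(0.866)/(1+0.866) ≈ 0.92819
SEM = 11.10000×√(1 − 0.92819) ≈ 2.97454
Half-width = 1.645×2.97454 ≈ 4.89312
Upper bound: 56 + 4.89312 = 60.89312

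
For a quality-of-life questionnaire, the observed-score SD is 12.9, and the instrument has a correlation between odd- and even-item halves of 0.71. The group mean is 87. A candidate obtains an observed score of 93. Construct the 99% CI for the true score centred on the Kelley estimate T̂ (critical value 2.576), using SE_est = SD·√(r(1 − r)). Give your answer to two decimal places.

Full-length reliability (Spearman-Brown) = 2(0.71)/(1+0.71) ≃ 0.830
T̂ = 0.830(93) + 0.170(87) ≃ 91.982
SE_est = SD × √(r(1 − r)) = 12.900 × √0.141 ≃ 12.900 × 0.375 ≃ 4.841
CI = 91.982 ± 2.576 × 4.841 → [79.512, 104.453]

[79.51, 104.45]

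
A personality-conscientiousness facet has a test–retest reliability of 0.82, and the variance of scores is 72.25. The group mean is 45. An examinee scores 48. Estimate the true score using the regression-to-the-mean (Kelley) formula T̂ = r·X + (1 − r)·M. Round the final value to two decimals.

47.46

T̂ = 0.820(48) + 0.180(45) ≈ 47.460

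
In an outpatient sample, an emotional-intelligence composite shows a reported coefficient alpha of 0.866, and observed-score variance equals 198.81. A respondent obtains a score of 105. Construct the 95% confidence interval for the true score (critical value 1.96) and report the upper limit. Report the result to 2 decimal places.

115.12

σ = 198.81^(1/2) = 14.100
SEM = 14.100 × √(1 − 0.866) = 14.100 × √0.134 ≈ 14.100 × 0.366 ≈ 5.161
Half-width = 1.96×5.161 ≈ 10.116
Upper limit = 105 + 10.116 ≈ 115.116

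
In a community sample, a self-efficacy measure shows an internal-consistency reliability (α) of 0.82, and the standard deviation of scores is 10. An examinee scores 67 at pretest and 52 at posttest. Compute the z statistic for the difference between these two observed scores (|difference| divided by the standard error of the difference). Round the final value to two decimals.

2.50

SEM = 10.000 * √(1 − 0.820) = 10.000 * √0.180 ≈ 10.000 * 0.424 ≈ 4.243
SE_diff = SEM * √2 ≈ 4.243 * 1.414 ≈ 6.000
z = |67 − 52| / 6.000 = 15 / 6.000 ≈ 2.500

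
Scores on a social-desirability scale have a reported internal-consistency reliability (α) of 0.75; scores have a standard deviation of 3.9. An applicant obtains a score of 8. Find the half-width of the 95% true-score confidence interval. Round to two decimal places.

SEM = 3.900 × √(1 − 0.750) = 3.900 × √0.250 ≈ 3.900 × 0.500 ≈ 1.950
Margin = 1.96 × 1.950 ≈ 3.822

3.82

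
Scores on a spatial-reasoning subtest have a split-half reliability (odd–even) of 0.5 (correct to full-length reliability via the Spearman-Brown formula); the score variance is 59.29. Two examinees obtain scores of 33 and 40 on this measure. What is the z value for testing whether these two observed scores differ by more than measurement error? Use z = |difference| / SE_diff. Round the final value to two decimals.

σ = 59.29^(1/2) = 7.70000
Spearman-Brown: r = 2(0.5) / (1 + 0.5) = 1.00000 / 1.50000 ≃ 0.66667
The standard error of measurement is 7.70000·√(1 − 0.66667) ≃ 7.70000·0.57735 ≃ 4.44560.
SE_diff = √2 · SEM ≃ 6.28702
z = |33 − 40| / 6.28702 = 7 / 6.28702 ≃ 1.11340

1.11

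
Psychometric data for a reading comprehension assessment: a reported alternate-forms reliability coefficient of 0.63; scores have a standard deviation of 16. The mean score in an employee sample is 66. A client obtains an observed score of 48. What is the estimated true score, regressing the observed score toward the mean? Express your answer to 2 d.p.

Estimated true score = 0.630×48 + (1 − 0.630)×66 ≃ 54.660

54.66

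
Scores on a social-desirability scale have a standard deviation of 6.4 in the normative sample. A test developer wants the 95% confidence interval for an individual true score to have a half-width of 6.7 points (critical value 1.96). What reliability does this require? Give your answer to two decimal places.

SEM needed = half-width / z = 6.7/1.96 ≈ 3.4184
Required reliability = 1 − (SEM/SD)² = 1 − 0.2853 ≈ 0.7147

0.71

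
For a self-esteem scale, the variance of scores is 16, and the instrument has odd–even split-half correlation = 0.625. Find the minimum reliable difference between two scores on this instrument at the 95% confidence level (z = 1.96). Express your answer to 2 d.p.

σ = 16^(1/2) = 4.0000
r_full = 2·0.625 / (1 + 0.625) ≈ 0.7692
The standard error of measurement is 4.0000·√(1 − 0.7692) ≈ 4.0000·0.4804 ≈ 1.9215.
SE_diff = SEM · √2 ≈ 1.9215 · 1.4142 ≈ 2.7175
Smallest detectable difference = 1.96·2.7175 ≈ 5.3262

5.33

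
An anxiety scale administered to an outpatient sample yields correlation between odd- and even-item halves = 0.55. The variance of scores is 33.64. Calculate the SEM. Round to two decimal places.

3.13

SD = √33.64 = 5.800
Spearman-Brown: r = 2(0.55) / (1 + 0.55) = 1.100 / 1.550 ≈ 0.710
The standard error of measurement is 5.800×√(1 − 0.710) ≈ 5.800×0.539 ≈ 3.125.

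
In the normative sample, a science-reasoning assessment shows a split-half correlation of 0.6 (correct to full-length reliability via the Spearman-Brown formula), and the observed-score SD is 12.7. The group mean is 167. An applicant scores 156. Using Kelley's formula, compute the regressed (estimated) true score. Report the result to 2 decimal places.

158.75

r_full = 2·0.6 / (1 + 0.6) ≃ 0.75000
Estimated true score = 0.75000×156 + (1 − 0.75000)×167 ≃ 158.75000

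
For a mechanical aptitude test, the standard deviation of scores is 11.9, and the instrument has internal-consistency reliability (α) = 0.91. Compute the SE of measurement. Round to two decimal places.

3.57

SEM = 11.900 × √(1 − 0.910) = 11.900 × √0.090 ≈ 11.900 × 0.300 ≈ 3.570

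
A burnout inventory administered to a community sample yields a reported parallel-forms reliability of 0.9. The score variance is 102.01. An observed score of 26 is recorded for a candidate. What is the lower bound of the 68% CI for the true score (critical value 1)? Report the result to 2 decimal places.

SD = √102.01 = 10.1000
SEM = 10.1000·√(1 − 0.9000) ≈ 3.1939
Half-width = 1·3.1939 ≈ 3.1939
Lower bound: 26 − 3.1939 = 22.8061

22.81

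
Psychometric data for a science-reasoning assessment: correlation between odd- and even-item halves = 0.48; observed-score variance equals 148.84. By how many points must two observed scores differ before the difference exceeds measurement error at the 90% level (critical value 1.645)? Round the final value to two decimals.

16.82

SD = √148.84 ≈ 12.200
Spearman-Brown: r = 2(0.48) / (1 + 0.48) = 0.960 / 1.480 ≈ 0.649
SEM = 12.200 * √(1 − 0.649) = 12.200 * √0.351 ≈ 12.200 * 0.593 ≈ 7.232
Standard error of the difference = 7.232·√2 ≈ 10.227
Smallest detectable difference = 1.645*10.227 ≈ 16.823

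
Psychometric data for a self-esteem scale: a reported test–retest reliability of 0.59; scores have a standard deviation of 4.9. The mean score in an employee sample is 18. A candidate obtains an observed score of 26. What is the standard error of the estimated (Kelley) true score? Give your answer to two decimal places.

2.41

SE_est = SD · √(r(1 − r)) = 4.900 · √0.242 ≈ 4.900 · 0.492 ≈ 2.410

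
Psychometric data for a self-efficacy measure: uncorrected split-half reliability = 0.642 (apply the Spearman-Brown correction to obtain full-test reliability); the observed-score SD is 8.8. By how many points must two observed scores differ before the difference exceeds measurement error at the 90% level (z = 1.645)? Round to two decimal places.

9.56

Full-length reliability (Spearman-Brown) = 2(0.642)/(1+0.642) ≈ 0.7820
SEM = 8.8000 · √(1 − 0.7820) = 8.8000 · √0.2180 ≈ 8.8000 · 0.4669 ≈ 4.1090
SE_diff = √2 · SEM ≈ 5.8110
Smallest detectable difference = 1.645·5.8110 ≈ 9.5591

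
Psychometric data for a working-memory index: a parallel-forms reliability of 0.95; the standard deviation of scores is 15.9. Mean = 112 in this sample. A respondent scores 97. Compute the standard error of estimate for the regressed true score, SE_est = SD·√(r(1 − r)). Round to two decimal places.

3.47

SE_est = 15.9000×√(0.9500×0.0500) ≃ 3.4653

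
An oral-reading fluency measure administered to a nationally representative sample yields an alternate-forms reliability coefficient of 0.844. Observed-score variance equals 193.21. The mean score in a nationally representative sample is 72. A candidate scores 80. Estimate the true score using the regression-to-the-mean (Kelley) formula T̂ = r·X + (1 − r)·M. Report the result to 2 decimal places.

Estimated true score = 0.844·80 + (1 − 0.844)·72 ≃ 78.752

78.75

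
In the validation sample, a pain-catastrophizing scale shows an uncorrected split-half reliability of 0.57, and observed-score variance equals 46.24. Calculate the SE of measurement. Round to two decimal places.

SD = √46.24 = 6.80000
Full-length reliability (Spearman-Brown) = 2(0.57)/(1+0.57) ≈ 0.72611
SEM = 6.80000 · √(1 − 0.72611) = 6.80000 · √0.27389 ≈ 6.80000 · 0.52334 ≈ 3.55872

3.56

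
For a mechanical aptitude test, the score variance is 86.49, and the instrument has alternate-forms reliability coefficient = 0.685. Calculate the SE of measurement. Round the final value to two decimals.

5.22

SD = √86.49 ≈ 9.3000
SEM = 9.3000 · √(1 − 0.6850) = 9.3000 · √0.3150 ≈ 9.3000 · 0.5612 ≈ 5.2196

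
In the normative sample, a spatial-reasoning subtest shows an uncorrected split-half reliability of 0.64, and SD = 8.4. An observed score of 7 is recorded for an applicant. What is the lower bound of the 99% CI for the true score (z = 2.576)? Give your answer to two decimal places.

Spearman-Brown: r = 2(0.64) / (1 + 0.64) = 1.2800 / 1.6400 ≈ 0.7805
SEM = 8.4000 * √(1 − 0.7805) = 8.4000 * √0.2195 ≈ 8.4000 * 0.4685 ≈ 3.9356
2.576 * SEM ≈ 10.1381
Lower bound: 7 − 10.1381 = -3.1381

-3.14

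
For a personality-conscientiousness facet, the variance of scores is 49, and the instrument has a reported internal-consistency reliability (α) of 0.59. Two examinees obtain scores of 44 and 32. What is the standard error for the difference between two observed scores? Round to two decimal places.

6.34

SD = √49 = 7.0000
SEM = 7.0000 * √(1 − 0.5900) = 7.0000 * √0.4100 ≈ 7.0000 * 0.6403 ≈ 4.4822
Standard error of the difference = 4.4822·√2 ≈ 6.3388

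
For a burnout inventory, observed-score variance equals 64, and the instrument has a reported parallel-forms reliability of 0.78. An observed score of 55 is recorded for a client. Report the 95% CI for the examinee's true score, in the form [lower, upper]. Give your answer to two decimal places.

σ = 64^(1/2) = 8.00000
SEM = 8.00000 * √(1 − 0.78000) = 8.00000 * √0.22000 ≈ 8.00000 * 0.46904 ≈ 3.75233
Half-width = 1.96*3.75233 ≈ 7.35457
Interval: (47.64543, 62.35457)

[47.65, 62.35]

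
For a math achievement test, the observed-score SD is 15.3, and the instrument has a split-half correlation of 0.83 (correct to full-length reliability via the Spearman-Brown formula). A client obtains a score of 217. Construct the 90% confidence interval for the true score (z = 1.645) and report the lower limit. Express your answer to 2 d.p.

209.33

r_full = 2·0.83 / (1 + 0.83) ≃ 0.90710
SEM = 15.30000×√(1 − 0.90710) ≃ 4.66327
Margin = 1.645 × 4.66327 ≃ 7.67108
Lower limit = 217 − 7.67108 ≃ 209.32892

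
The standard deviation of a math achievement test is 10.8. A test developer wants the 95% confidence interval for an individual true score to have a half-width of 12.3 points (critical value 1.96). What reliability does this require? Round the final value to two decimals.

0.66

Required SEM = 12.3 / 1.96 ≈ 6.276
r = 1 − (6.276/10.8)² ≈ 1 − 0.338 ≈ 0.662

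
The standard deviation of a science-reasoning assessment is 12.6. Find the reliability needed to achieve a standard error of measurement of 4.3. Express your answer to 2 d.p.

Required reliability = 1 − (SEM/SD)² = 1 − 0.11647 ≃ 0.88353

0.88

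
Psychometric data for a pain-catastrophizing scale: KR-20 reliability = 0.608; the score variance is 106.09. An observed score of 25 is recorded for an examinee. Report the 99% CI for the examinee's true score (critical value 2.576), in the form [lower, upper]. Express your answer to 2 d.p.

[8.39, 41.61]

σ = 106.09^(1/2) = 10.3000
SEM = 10.3000 * √(1 − 0.6080) = 10.3000 * √0.3920 ≈ 10.3000 * 0.6261 ≈ 6.4488
Margin = 2.576 * 6.4488 ≈ 16.6122
Interval: (8.3878, 41.6122)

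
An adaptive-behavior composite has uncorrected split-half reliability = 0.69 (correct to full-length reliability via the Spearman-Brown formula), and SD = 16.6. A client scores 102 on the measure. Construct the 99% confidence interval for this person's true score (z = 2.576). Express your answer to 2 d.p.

[83.69, 120.31]

Spearman-Brown: r = 2(0.69) / (1 + 0.69) = 1.380 / 1.690 ≈ 0.817
SEM = 16.600·√(1 − 0.817) ≈ 7.110
Margin = 2.576 · 7.110 ≈ 18.314
99% CI: 102 ± 18.314 = [83.686, 120.314]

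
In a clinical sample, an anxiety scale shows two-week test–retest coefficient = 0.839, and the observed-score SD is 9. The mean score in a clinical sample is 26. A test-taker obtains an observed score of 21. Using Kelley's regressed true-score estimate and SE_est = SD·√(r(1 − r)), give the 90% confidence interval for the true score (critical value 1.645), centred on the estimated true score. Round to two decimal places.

[16.36, 27.25]

Estimated true score = 0.8390*21 + (1 − 0.8390)*26 ≃ 21.8050
SE_est = SD * √(r(1 − r)) = 9.0000 * √0.1351 ≃ 9.0000 * 0.3675 ≃ 3.3078
90% CI: 21.8050 ± 5.4413 ≃ (16.3637, 27.2463)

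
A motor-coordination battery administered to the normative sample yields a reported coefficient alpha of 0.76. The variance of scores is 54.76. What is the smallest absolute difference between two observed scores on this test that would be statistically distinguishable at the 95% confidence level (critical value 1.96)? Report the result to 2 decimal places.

10.05

σ = 54.76^(1/2) = 7.400
SEM = 7.400 * √(1 − 0.760) = 7.400 * √0.240 ≈ 7.400 * 0.490 ≈ 3.625
SE_diff = √2 * SEM ≈ 5.127
Smallest detectable difference = 1.96*5.127 ≈ 10.049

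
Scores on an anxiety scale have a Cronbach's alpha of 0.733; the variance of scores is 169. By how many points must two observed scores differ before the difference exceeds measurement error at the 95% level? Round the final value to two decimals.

σ = 169^(1/2) = 13.0000
The standard error of measurement is 13.0000*√(1 − 0.7330) ≃ 13.0000*0.5167 ≃ 6.7174.
SE_diff = SEM * √2 ≃ 6.7174 * 1.4142 ≃ 9.4998
Smallest detectable difference = 1.96*9.4998 ≃ 18.6196

18.62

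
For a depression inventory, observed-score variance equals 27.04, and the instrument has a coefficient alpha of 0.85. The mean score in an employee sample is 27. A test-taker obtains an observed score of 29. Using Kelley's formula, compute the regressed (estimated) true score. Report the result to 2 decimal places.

28.70

T̂ = r·X + (1 − r)·M = 0.8500×29 + 0.1500×27 = 24.6500 + 4.0500 ≈ 28.7000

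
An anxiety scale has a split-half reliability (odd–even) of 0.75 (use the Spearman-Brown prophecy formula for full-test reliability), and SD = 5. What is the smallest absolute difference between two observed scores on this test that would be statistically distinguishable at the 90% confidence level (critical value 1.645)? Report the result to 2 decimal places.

r_full = 2·0.75 / (1 + 0.75) ≈ 0.857
The standard error of measurement is 5.000×√(1 − 0.857) ≈ 5.000×0.378 ≈ 1.890.
SE_diff = SEM × √2 ≈ 1.890 × 1.414 ≈ 2.673
Smallest detectable difference = 1.645×2.673 ≈ 4.396

4.40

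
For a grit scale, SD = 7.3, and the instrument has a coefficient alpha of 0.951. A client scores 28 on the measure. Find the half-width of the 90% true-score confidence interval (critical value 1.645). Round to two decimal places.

2.66

SEM = 7.30000·√(1 − 0.95100) ≈ 1.61592
Half-width = 1.645·1.61592 ≈ 2.65819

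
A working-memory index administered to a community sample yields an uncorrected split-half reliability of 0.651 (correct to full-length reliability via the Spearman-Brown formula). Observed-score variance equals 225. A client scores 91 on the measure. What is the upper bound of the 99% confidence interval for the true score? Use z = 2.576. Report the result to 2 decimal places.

SD = √225 = 15.000
r_full = 2·0.651 / (1 + 0.651) ≃ 0.789
The standard error of measurement is 15.000·√(1 − 0.789) ≃ 15.000·0.460 ≃ 6.897.
2.576 · SEM ≃ 17.765
Upper bound: 91 + 17.765 = 108.765

108.77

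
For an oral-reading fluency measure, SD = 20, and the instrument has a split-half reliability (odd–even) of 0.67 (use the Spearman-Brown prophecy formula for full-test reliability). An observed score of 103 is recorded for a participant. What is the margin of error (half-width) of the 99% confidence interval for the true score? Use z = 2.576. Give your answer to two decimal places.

22.90

Full-length reliability (Spearman-Brown) = 2(0.67)/(1+0.67) ≃ 0.8024
SEM = 20.0000·√(1 − 0.8024) ≃ 8.8906
2.576 · SEM ≃ 22.9021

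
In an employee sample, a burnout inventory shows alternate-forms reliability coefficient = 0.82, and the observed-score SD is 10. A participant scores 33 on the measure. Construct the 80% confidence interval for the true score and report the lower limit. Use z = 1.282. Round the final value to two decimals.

27.56

SEM = 10.000 · √(1 − 0.820) = 10.000 · √0.180 ≈ 10.000 · 0.424 ≈ 4.243
Margin = 1.282 · 4.243 ≈ 5.439
Lower bound: 33 − 5.439 = 27.561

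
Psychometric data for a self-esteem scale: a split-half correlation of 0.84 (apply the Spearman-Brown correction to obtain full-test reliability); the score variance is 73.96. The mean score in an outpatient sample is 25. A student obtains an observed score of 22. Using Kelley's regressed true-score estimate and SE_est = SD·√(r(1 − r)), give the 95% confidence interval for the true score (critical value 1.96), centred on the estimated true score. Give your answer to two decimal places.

SD = √73.96 = 8.6000
Spearman-Brown: r = 2(0.84) / (1 + 0.84) = 1.6800 / 1.8400 ≈ 0.9130
T̂ = r·X + (1 − r)·M = 0.9130*22 + 0.0870*25 ≈ 20.0870 + 2.1739 ≈ 22.2609
SE_est = 8.6000*√(0.9130*0.0870) ≈ 2.4232
95% CI: 22.2609 ± 4.7495 ≈ (17.5113, 27.0104)

[17.51, 27.01]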